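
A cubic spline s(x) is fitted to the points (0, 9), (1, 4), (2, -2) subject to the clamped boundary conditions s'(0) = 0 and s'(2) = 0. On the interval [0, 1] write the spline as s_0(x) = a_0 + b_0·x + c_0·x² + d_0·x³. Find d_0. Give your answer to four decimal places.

Let m_i = s''(x_i). Step sizes h_i = 1, 1; slopes of the chords Δ_i = (y_(i+1) - y_i)/h_i = -5, -6.
  1·m_0 + 4·m_1 + 1·m_2 = 6(Δ_1 - Δ_0) = -6
Clamped end conditions give two more equations: 2h_0·m_0 + h_0·m_1 = 6(Δ_0 - s'(0)) = -30 and h_1·m_1 + 2h_1·m_2 = 6(s'(2) - Δ_1) = 36.
Hence m_0 = -27/2, m_1 = -3, m_2 = 39/2.
On [0, 1], with s_0(x) = a_0 + b_0·x + c_0·x² + d_0·x³: c_0 = m_0/2 = -27/4, d_0 = (m_1 - m_0)/(6h_0) = 7/4, b_0 = Δ_0 - h_0(2m_0 + m_1)/6 = 0.

1.7500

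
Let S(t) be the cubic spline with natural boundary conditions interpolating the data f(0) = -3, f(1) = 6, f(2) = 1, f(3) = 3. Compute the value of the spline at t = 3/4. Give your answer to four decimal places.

Put M_i = S'' at the i-th knot. Here h = (1, 1, 1) and Δ = (9, -5, 2), so the interior equations h_(i-1)·M_(i-1) + 2(h_(i-1)+h_i)·M_i + h_i·M_(i+1) = 6(Δ_i − Δ_(i-1)) read
  1·M_0 + 4·M_1 + 1·M_2 = 6(Δ_1 - Δ_0) = -84
  1·M_1 + 4·M_2 + 1·M_3 = 6(Δ_2 - Δ_1) = 42
Natural end conditions: M_0 = M_3 = 0.
Forward elimination and back-substitution give M_0 = 0, M_1 = -126/5, M_2 = 84/5, M_3 = 0.
On [0, 1], S(t) = -3 + 66/5·t + 0·t² - 21/5·t³.
With t = 3/4: S(3/4) = 1641/320.

5.1281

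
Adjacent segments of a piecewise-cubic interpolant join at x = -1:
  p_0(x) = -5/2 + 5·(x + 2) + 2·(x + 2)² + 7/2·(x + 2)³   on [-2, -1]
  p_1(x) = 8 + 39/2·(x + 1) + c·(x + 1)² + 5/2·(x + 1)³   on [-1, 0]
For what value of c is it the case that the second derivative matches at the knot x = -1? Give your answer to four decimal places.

12.5000

p_0''(x) = 4 + 21·(x + 2), so p_0''(-1) = 25. On the right, p_1''(-1) = 2c, so c = 25/2.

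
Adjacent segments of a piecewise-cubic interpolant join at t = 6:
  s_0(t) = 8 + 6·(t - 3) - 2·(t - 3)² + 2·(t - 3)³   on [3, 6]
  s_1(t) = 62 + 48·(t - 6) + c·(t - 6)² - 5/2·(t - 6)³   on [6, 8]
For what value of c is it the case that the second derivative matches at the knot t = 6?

16

s_0''(t) = -4 + 12·(t - 3), so s_0''(6) = 32. On the right, s_1''(6) = 2c, so c = 16.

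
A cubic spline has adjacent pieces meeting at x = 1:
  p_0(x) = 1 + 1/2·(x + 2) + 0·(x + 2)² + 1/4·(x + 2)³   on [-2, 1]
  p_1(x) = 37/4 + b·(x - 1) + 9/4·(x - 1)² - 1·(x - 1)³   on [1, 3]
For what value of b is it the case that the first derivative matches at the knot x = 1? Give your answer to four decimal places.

7.2500

p_0'(x) = 1/2 + 0·(x + 2) + 3/4·(x + 2)², so p_0'(1) = 29/4. On the right, p_1'(1) = b, so b = 29/4.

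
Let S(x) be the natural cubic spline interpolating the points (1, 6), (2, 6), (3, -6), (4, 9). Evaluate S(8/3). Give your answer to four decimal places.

Let M_i = S''(x_i). Step sizes h_i = 1, 1, 1; slopes of the chords Δ_i = (y_(i+1) - y_i)/h_i = 0, -12, 15.
  1·M_0 + 4·M_1 + 1·M_2 = 6(Δ_1 - Δ_0) = -72
  1·M_1 + 4·M_2 + 1·M_3 = 6(Δ_2 - Δ_1) = 162
Natural end conditions: M_0 = M_3 = 0.
Forward elimination and back-substitution give M_0 = 0, M_1 = -30, M_2 = 48, M_3 = 0.
On [2, 3], S(x) = 6 - 10·(x - 2) - 15·(x - 2)² + 13·(x - 2)³.
With (x - 2) = 2/3: S(8/3) = -94/27.

-3.4815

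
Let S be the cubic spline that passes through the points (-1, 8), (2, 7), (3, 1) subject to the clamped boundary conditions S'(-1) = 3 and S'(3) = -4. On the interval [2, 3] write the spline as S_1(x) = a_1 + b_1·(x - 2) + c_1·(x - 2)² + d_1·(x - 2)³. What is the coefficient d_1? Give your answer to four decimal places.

2.2500

With M_i denoting the second derivative at x_i, h_i = 3, 1, and Δ_i = (y_(i+1) − y_i)/h_i = -1/3, -6:
  3·M_0 + 8·M_1 + 1·M_2 = 6(Δ_1 - Δ_0) = -34
Clamped end conditions give two more equations: 2h_0·M_0 + h_0·M_1 = 6(Δ_0 - S'(-1)) = -20 and h_1·M_1 + 2h_1·M_2 = 6(S'(3) - Δ_1) = 12.
Forward elimination and back-substitution give M_0 = -5/6, M_1 = -5, M_2 = 17/2.
On [2, 3], with S_1(x) = a_1 + b_1·(x - 2) + c_1·(x - 2)² + d_1·(x - 2)³: c_1 = M_1/2 = -5/2, d_1 = (M_2 - M_1)/(6h_1) = 9/4, b_1 = Δ_1 - h_1(2M_1 + M_2)/6 = -23/4.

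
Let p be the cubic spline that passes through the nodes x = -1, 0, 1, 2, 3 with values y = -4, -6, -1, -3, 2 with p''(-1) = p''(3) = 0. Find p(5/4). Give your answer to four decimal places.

-1.1016

Write M_i for p''(x_i). With h_i = 1, 1, 1, 1 and divided differences Δ_i = -2, 5, -2, 5, the continuity of p' gives the tridiagonal system
  1·M_0 + 4·M_1 + 1·M_2 = 6(Δ_1 - Δ_0) = 42
  1·M_1 + 4·M_2 + 1·M_3 = 6(Δ_2 - Δ_1) = -42
  1·M_2 + 4·M_3 + 1·M_4 = 6(Δ_3 - Δ_2) = 42
Natural end conditions: M_0 = M_4 = 0.
Solving the tridiagonal system: M_0 = 0, M_1 = 15, M_2 = -18, M_3 = 15, M_4 = 0.
On [1, 2], p(x) = -1 + 3/2·(x - 1) - 9·(x - 1)² + 11/2·(x - 1)³.
With (x - 1) = 1/4: p(5/4) = -141/128.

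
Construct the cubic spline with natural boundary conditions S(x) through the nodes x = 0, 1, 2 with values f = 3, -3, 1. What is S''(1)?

15

With σ_i denoting the second derivative at x_i, h_i = 1, 1, and Δ_i = (y_(i+1) − y_i)/h_i = -6, 4:
  1·σ_0 + 4·σ_1 + 1·σ_2 = 6(Δ_1 - Δ_0) = 60
Natural end conditions: σ_0 = σ_2 = 0.
Hence σ_0 = 0, σ_1 = 15, σ_2 = 0.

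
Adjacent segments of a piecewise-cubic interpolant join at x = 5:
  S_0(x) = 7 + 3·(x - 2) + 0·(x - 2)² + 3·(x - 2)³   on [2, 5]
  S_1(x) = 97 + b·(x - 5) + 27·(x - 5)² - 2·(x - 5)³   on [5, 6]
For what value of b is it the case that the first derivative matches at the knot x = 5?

84

S_0'(x) = 3 + 0·(x - 2) + 9·(x - 2)², so S_0'(5) = 84. On the right, S_1'(5) = b, so b = 84.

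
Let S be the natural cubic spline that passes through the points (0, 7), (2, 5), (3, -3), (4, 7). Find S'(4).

Let σ_i = S''(x_i). Step sizes h_i = 2, 1, 1; slopes of the chords Δ_i = (y_(i+1) - y_i)/h_i = -1, -8, 10.
  2·σ_0 + 6·σ_1 + 1·σ_2 = 6(Δ_1 - Δ_0) = -42
  1·σ_1 + 4·σ_2 + 1·σ_3 = 6(Δ_2 - Δ_1) = 108
Natural end conditions: σ_0 = σ_3 = 0.
Forward elimination and back-substitution give σ_0 = 0, σ_1 = -12, σ_2 = 30, σ_3 = 0.
On [3, 4], S'(x) = b_2 + 2c_2·(x - 3) + 3d_2·(x - 3)² with b_2 = Δ_2 - h_2(2σ_2 + σ_3)/6 = 0, c_2 = σ_2/2 = 15, d_2 = (σ_3 - σ_2)/(6h_2) = -5. So S'(4) = 15.

15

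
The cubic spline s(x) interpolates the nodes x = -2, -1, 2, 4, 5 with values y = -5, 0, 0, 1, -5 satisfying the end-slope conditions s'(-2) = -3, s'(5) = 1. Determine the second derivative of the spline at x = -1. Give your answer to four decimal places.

-9.5000

Put m_i = s'' at the i-th knot. Here h = (1, 3, 2, 1) and Δ = (5, 0, 1/2, -6), so the interior equations h_(i-1)·m_(i-1) + 2(h_(i-1)+h_i)·m_i + h_i·m_(i+1) = 6(Δ_i − Δ_(i-1)) read
  1·m_0 + 8·m_1 + 3·m_2 = 6(Δ_1 - Δ_0) = -30
  3·m_1 + 10·m_2 + 2·m_3 = 6(Δ_2 - Δ_1) = 3
  2·m_2 + 6·m_3 + 1·m_4 = 6(Δ_3 - Δ_2) = -39
Clamped end conditions give two more equations: 2h_0·m_0 + h_0·m_1 = 6(Δ_0 - s'(-2)) = 48 and h_3·m_3 + 2h_3·m_4 = 6(s'(5) - Δ_3) = 42.
Solving the tridiagonal system: m_0 = 115/4, m_1 = -19/2, m_2 = 23/4, m_3 = -13, m_4 = 55/2.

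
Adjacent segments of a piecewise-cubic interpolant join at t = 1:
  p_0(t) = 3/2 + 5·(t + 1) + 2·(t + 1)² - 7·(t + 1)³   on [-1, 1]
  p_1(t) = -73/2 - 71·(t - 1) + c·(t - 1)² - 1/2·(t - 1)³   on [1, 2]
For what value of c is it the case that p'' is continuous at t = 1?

p_0''(t) = 4 - 42·(t + 1), so p_0''(1) = -80. On the right, p_1''(1) = 2c, so c = -40.

-40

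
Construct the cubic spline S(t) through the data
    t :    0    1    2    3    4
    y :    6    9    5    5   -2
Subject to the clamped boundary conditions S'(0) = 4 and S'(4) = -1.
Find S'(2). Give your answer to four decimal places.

With σ_i denoting the second derivative at x_i, h_i = 1, 1, 1, 1, and Δ_i = (y_(i+1) − y_i)/h_i = 3, -4, 0, -7:
  1·σ_0 + 4·σ_1 + 1·σ_2 = 6(Δ_1 - Δ_0) = -42
  1·σ_1 + 4·σ_2 + 1·σ_3 = 6(Δ_2 - Δ_1) = 24
  1·σ_2 + 4·σ_3 + 1·σ_4 = 6(Δ_3 - Δ_2) = -42
Clamped end conditions give two more equations: 2h_0·σ_0 + h_0·σ_1 = 6(Δ_0 - S'(0)) = -6 and h_3·σ_3 + 2h_3·σ_4 = 6(S'(4) - Δ_3) = 36.
Hence σ_0 = 19/4, σ_1 = -31/2, σ_2 = 61/4, σ_3 = -43/2, σ_4 = 115/4.
On [2, 3], S'(t) = b_2 + 2c_2·(t - 2) + 3d_2·(t - 2)² with b_2 = Δ_2 - h_2(2σ_2 + σ_3)/6 = -3/2, c_2 = σ_2/2 = 61/8, d_2 = (σ_3 - σ_2)/(6h_2) = -49/8. So S'(2) = -3/2.

-1.5000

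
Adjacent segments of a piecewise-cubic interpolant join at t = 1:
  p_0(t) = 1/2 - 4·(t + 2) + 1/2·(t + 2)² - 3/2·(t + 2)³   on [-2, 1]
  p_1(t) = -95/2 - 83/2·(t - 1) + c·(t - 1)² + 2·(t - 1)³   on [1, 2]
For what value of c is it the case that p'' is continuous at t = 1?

-13

p_0''(t) = 1 - 9·(t + 2), so p_0''(1) = -26. On the right, p_1''(1) = 2c, so c = -13.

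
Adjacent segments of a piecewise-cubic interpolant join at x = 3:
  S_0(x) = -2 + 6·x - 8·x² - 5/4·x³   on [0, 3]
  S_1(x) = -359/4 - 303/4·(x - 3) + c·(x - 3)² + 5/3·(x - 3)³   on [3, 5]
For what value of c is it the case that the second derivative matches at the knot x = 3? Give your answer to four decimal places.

S_0''(x) = -16 - 15/2·x, so S_0''(3) = -77/2. On the right, S_1''(3) = 2c, so c = -77/4.

-19.2500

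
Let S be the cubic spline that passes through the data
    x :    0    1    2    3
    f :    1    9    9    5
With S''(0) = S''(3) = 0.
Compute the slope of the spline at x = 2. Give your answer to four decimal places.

-2.9333

With m_i denoting the second derivative at x_i, h_i = 1, 1, 1, and Δ_i = (y_(i+1) − y_i)/h_i = 8, 0, -4:
  1·m_0 + 4·m_1 + 1·m_2 = 6(Δ_1 - Δ_0) = -48
  1·m_1 + 4·m_2 + 1·m_3 = 6(Δ_2 - Δ_1) = -24
Natural end conditions: m_0 = m_3 = 0.
Hence m_0 = 0, m_1 = -56/5, m_2 = -16/5, m_3 = 0.
On [2, 3], S'(x) = b_2 + 2c_2·(x - 2) + 3d_2·(x - 2)² with b_2 = Δ_2 - h_2(2m_2 + m_3)/6 = -44/15, c_2 = m_2/2 = -8/5, d_2 = (m_3 - m_2)/(6h_2) = 8/15. So S'(2) = -44/15.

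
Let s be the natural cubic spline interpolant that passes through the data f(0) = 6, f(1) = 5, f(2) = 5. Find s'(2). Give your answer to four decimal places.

0.2500

Let M_i = s''(x_i). Step sizes h_i = 1, 1; slopes of the chords Δ_i = (y_(i+1) - y_i)/h_i = -1, 0.
  1·M_0 + 4·M_1 + 1·M_2 = 6(Δ_1 - Δ_0) = 6
Natural end conditions: M_0 = M_2 = 0.
Solving the tridiagonal system: M_0 = 0, M_1 = 3/2, M_2 = 0.
On [1, 2], s'(x) = b_1 + 2c_1·(x - 1) + 3d_1·(x - 1)² with b_1 = Δ_1 - h_1(2M_1 + M_2)/6 = -1/2, c_1 = M_1/2 = 3/4, d_1 = (M_2 - M_1)/(6h_1) = -1/4. So s'(2) = 1/4.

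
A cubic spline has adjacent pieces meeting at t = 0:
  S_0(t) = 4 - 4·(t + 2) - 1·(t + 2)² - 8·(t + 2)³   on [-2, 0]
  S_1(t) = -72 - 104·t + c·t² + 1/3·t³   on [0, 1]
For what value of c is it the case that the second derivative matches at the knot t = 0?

S_0''(t) = -2 - 48·(t + 2), so S_0''(0) = -98. On the right, S_1''(0) = 2c, so c = -49.

-49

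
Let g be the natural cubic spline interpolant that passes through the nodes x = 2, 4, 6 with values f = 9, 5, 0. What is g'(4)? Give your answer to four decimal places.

With M_i denoting the second derivative at x_i, h_i = 2, 2, and Δ_i = (y_(i+1) − y_i)/h_i = -2, -5/2:
  2·M_0 + 8·M_1 + 2·M_2 = 6(Δ_1 - Δ_0) = -3
Natural end conditions: M_0 = M_2 = 0.
Forward elimination and back-substitution give M_0 = 0, M_1 = -3/8, M_2 = 0.
On [4, 6], g'(x) = b_1 + 2c_1·(x - 4) + 3d_1·(x - 4)² with b_1 = Δ_1 - h_1(2M_1 + M_2)/6 = -9/4, c_1 = M_1/2 = -3/16, d_1 = (M_2 - M_1)/(6h_1) = 1/32. So g'(4) = -9/4.

-2.2500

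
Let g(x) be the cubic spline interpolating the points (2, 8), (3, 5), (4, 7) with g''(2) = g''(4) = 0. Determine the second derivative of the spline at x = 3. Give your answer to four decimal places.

7.5000

Let σ_i = g''(x_i). Step sizes h_i = 1, 1; slopes of the chords Δ_i = (y_(i+1) - y_i)/h_i = -3, 2.
  1·σ_0 + 4·σ_1 + 1·σ_2 = 6(Δ_1 - Δ_0) = 30
Natural end conditions: σ_0 = σ_2 = 0.
Hence σ_0 = 0, σ_1 = 15/2, σ_2 = 0.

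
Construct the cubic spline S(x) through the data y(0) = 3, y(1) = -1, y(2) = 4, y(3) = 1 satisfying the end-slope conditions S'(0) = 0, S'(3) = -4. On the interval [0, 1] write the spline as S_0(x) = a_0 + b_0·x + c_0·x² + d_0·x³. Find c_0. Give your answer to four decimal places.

-12.1333

Write M_i for S''(x_i). With h_i = 1, 1, 1 and divided differences Δ_i = -4, 5, -3, the continuity of S' gives the tridiagonal system
  1·M_0 + 4·M_1 + 1·M_2 = 6(Δ_1 - Δ_0) = 54
  1·M_1 + 4·M_2 + 1·M_3 = 6(Δ_2 - Δ_1) = -48
Clamped end conditions give two more equations: 2h_0·M_0 + h_0·M_1 = 6(Δ_0 - S'(0)) = -24 and h_2·M_2 + 2h_2·M_3 = 6(S'(3) - Δ_2) = -6.
Forward elimination and back-substitution give M_0 = -364/15, M_1 = 368/15, M_2 = -298/15, M_3 = 104/15.
On [0, 1], with S_0(x) = a_0 + b_0·x + c_0·x² + d_0·x³: c_0 = M_0/2 = -182/15, d_0 = (M_1 - M_0)/(6h_0) = 122/15, b_0 = Δ_0 - h_0(2M_0 + M_1)/6 = 0.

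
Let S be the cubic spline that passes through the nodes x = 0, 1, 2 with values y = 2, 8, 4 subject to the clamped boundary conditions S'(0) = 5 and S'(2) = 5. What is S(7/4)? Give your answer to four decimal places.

3.8750

Let m_i = S''(x_i). Step sizes h_i = 1, 1; slopes of the chords Δ_i = (y_(i+1) - y_i)/h_i = 6, -4.
  1·m_0 + 4·m_1 + 1·m_2 = 6(Δ_1 - Δ_0) = -60
Clamped end conditions give two more equations: 2h_0·m_0 + h_0·m_1 = 6(Δ_0 - S'(0)) = 6 and h_1·m_1 + 2h_1·m_2 = 6(S'(2) - Δ_1) = 54.
Solving the tridiagonal system: m_0 = 18, m_1 = -30, m_2 = 42.
On [1, 2], S(x) = 8 - 1·(x - 1) - 15·(x - 1)² + 12·(x - 1)³.
With (x - 1) = 3/4: S(7/4) = 31/8.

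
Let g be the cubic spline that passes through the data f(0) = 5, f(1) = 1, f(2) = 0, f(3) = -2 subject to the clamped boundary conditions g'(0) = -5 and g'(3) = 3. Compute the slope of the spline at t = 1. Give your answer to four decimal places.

Put M_i = g'' at the i-th knot. Here h = (1, 1, 1) and Δ = (-4, -1, -2), so the interior equations h_(i-1)·M_(i-1) + 2(h_(i-1)+h_i)·M_i + h_i·M_(i+1) = 6(Δ_i − Δ_(i-1)) read
  1·M_0 + 4·M_1 + 1·M_2 = 6(Δ_1 - Δ_0) = 18
  1·M_1 + 4·M_2 + 1·M_3 = 6(Δ_2 - Δ_1) = -6
Clamped end conditions give two more equations: 2h_0·M_0 + h_0·M_1 = 6(Δ_0 - g'(0)) = 6 and h_2·M_2 + 2h_2·M_3 = 6(g'(3) - Δ_2) = 30.
Solving the tridiagonal system: M_0 = -4/15, M_1 = 98/15, M_2 = -118/15, M_3 = 284/15.
On [1, 2], g'(t) = b_1 + 2c_1·(t - 1) + 3d_1·(t - 1)² with b_1 = Δ_1 - h_1(2M_1 + M_2)/6 = -28/15, c_1 = M_1/2 = 49/15, d_1 = (M_2 - M_1)/(6h_1) = -12/5. So g'(1) = -28/15.

-1.8667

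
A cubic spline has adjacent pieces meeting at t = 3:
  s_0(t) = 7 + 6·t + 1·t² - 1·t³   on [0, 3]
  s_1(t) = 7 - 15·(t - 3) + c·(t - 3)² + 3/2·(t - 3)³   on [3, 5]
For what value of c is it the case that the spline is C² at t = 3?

s_0''(t) = 2 - 6·t, so s_0''(3) = -16. On the right, s_1''(3) = 2c, so c = -8.

-8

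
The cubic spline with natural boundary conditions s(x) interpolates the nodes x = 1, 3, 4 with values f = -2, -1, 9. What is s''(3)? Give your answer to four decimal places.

9.5000

Let M_i = s''(x_i). Step sizes h_i = 2, 1; slopes of the chords Δ_i = (y_(i+1) - y_i)/h_i = 1/2, 10.
  2·M_0 + 6·M_1 + 1·M_2 = 6(Δ_1 - Δ_0) = 57
Natural end conditions: M_0 = M_2 = 0.
Hence M_0 = 0, M_1 = 19/2, M_2 = 0.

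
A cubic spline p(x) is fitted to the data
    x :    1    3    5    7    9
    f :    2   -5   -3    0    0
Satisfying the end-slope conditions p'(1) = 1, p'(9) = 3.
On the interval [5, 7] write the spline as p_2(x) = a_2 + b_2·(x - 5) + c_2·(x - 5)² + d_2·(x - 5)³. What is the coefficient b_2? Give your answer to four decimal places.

2.6429

Write σ_i for p''(x_i). With h_i = 2, 2, 2, 2 and divided differences Δ_i = -7/2, 1, 3/2, 0, the continuity of p' gives the tridiagonal system
  2·σ_0 + 8·σ_1 + 2·σ_2 = 6(Δ_1 - Δ_0) = 27
  2·σ_1 + 8·σ_2 + 2·σ_3 = 6(Δ_2 - Δ_1) = 3
  2·σ_2 + 8·σ_3 + 2·σ_4 = 6(Δ_3 - Δ_2) = -9
Clamped end conditions give two more equations: 2h_0·σ_0 + h_0·σ_1 = 6(Δ_0 - p'(1)) = -27 and h_3·σ_3 + 2h_3·σ_4 = 6(p'(9) - Δ_3) = 18.
Hence σ_0 = -68/7, σ_1 = 83/14, σ_2 = -1/2, σ_3 = -17/7, σ_4 = 40/7.
On [5, 7], with p_2(x) = a_2 + b_2·(x - 5) + c_2·(x - 5)² + d_2·(x - 5)³: c_2 = σ_2/2 = -1/4, d_2 = (σ_3 - σ_2)/(6h_2) = -9/56, b_2 = Δ_2 - h_2(2σ_2 + σ_3)/6 = 37/14.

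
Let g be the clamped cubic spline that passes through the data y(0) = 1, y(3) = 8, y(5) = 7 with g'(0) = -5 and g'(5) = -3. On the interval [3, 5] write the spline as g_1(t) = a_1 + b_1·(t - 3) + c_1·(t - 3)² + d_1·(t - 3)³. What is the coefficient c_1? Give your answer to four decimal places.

-2.1000

With σ_i denoting the second derivative at x_i, h_i = 3, 2, and Δ_i = (y_(i+1) − y_i)/h_i = 7/3, -1/2:
  3·σ_0 + 10·σ_1 + 2·σ_2 = 6(Δ_1 - Δ_0) = -17
Clamped end conditions give two more equations: 2h_0·σ_0 + h_0·σ_1 = 6(Δ_0 - g'(0)) = 44 and h_1·σ_1 + 2h_1·σ_2 = 6(g'(5) - Δ_1) = -15.
Solving the tridiagonal system: σ_0 = 283/30, σ_1 = -21/5, σ_2 = -33/20.
On [3, 5], with g_1(t) = a_1 + b_1·(t - 3) + c_1·(t - 3)² + d_1·(t - 3)³: c_1 = σ_1/2 = -21/10, d_1 = (σ_2 - σ_1)/(6h_1) = 17/80, b_1 = Δ_1 - h_1(2σ_1 + σ_2)/6 = 57/20.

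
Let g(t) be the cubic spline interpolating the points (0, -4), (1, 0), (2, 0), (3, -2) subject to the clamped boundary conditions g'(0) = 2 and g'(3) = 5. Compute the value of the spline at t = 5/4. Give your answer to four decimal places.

0.6469

With M_i denoting the second derivative at x_i, h_i = 1, 1, 1, and Δ_i = (y_(i+1) − y_i)/h_i = 4, 0, -2:
  1·M_0 + 4·M_1 + 1·M_2 = 6(Δ_1 - Δ_0) = -24
  1·M_1 + 4·M_2 + 1·M_3 = 6(Δ_2 - Δ_1) = -12
Clamped end conditions give two more equations: 2h_0·M_0 + h_0·M_1 = 6(Δ_0 - g'(0)) = 12 and h_2·M_2 + 2h_2·M_3 = 6(g'(3) - Δ_2) = 42.
Forward elimination and back-substitution give M_0 = 46/5, M_1 = -32/5, M_2 = -38/5, M_3 = 124/5.
On [1, 2], g(t) = 0 + 17/5·(t - 1) - 16/5·(t - 1)² - 1/5·(t - 1)³.
With (t - 1) = 1/4: g(5/4) = 207/320.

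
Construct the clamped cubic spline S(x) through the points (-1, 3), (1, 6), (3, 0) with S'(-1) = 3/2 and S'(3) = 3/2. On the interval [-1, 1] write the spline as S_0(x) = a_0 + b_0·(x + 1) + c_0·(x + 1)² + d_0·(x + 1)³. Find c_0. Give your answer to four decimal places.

1.6875

Let M_i = S''(x_i). Step sizes h_i = 2, 2; slopes of the chords Δ_i = (y_(i+1) - y_i)/h_i = 3/2, -3.
  2·M_0 + 8·M_1 + 2·M_2 = 6(Δ_1 - Δ_0) = -27
Clamped end conditions give two more equations: 2h_0·M_0 + h_0·M_1 = 6(Δ_0 - S'(-1)) = 0 and h_1·M_1 + 2h_1·M_2 = 6(S'(3) - Δ_1) = 27.
Hence M_0 = 27/8, M_1 = -27/4, M_2 = 81/8.
On [-1, 1], with S_0(x) = a_0 + b_0·(x + 1) + c_0·(x + 1)² + d_0·(x + 1)³: c_0 = M_0/2 = 27/16, d_0 = (M_1 - M_0)/(6h_0) = -27/32, b_0 = Δ_0 - h_0(2M_0 + M_1)/6 = 3/2.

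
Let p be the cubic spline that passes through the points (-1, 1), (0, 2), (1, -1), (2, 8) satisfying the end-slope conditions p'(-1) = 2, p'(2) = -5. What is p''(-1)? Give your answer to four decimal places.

5.3333

Put m_i = p'' at the i-th knot. Here h = (1, 1, 1) and Δ = (1, -3, 9), so the interior equations h_(i-1)·m_(i-1) + 2(h_(i-1)+h_i)·m_i + h_i·m_(i+1) = 6(Δ_i − Δ_(i-1)) read
  1·m_0 + 4·m_1 + 1·m_2 = 6(Δ_1 - Δ_0) = -24
  1·m_1 + 4·m_2 + 1·m_3 = 6(Δ_2 - Δ_1) = 72
Clamped end conditions give two more equations: 2h_0·m_0 + h_0·m_1 = 6(Δ_0 - p'(-1)) = -6 and h_2·m_2 + 2h_2·m_3 = 6(p'(2) - Δ_2) = -84.
Hence m_0 = 16/3, m_1 = -50/3, m_2 = 112/3, m_3 = -182/3.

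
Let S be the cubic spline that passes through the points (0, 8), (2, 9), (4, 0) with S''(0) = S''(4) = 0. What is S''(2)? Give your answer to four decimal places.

Write M_i for S''(x_i). With h_i = 2, 2 and divided differences Δ_i = 1/2, -9/2, the continuity of S' gives the tridiagonal system
  2·M_0 + 8·M_1 + 2·M_2 = 6(Δ_1 - Δ_0) = -30
Natural end conditions: M_0 = M_2 = 0.
Solving: M_0 = 0, M_1 = -15/4, M_2 = 0.

-3.7500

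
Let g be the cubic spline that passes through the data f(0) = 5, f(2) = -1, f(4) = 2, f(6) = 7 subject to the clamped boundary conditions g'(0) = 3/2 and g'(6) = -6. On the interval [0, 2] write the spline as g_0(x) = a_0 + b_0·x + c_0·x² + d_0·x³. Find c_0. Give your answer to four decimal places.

-4.6000

Put σ_i = g'' at the i-th knot. Here h = (2, 2, 2) and Δ = (-3, 3/2, 5/2), so the interior equations h_(i-1)·σ_(i-1) + 2(h_(i-1)+h_i)·σ_i + h_i·σ_(i+1) = 6(Δ_i − Δ_(i-1)) read
  2·σ_0 + 8·σ_1 + 2·σ_2 = 6(Δ_1 - Δ_0) = 27
  2·σ_1 + 8·σ_2 + 2·σ_3 = 6(Δ_2 - Δ_1) = 6
Clamped end conditions give two more equations: 2h_0·σ_0 + h_0·σ_1 = 6(Δ_0 - g'(0)) = -27 and h_2·σ_2 + 2h_2·σ_3 = 6(g'(6) - Δ_2) = -51.
Hence σ_0 = -46/5, σ_1 = 49/10, σ_2 = 31/10, σ_3 = -143/10.
On [0, 2], with g_0(x) = a_0 + b_0·x + c_0·x² + d_0·x³: c_0 = σ_0/2 = -23/5, d_0 = (σ_1 - σ_0)/(6h_0) = 47/40, b_0 = Δ_0 - h_0(2σ_0 + σ_1)/6 = 3/2.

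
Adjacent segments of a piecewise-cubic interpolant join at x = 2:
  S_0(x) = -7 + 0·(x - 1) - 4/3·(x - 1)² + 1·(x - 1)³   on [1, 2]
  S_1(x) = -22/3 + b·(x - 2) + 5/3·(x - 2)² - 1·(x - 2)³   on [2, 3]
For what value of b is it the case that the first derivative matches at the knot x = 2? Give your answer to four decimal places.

S_0'(x) = 0 - 8/3·(x - 1) + 3·(x - 1)², so S_0'(2) = 1/3. On the right, S_1'(2) = b, so b = 1/3.

0.3333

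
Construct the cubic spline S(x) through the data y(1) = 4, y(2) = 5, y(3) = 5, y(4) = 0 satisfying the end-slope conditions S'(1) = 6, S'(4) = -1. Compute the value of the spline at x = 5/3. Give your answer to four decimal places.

5.1654

Write M_i for S''(x_i). With h_i = 1, 1, 1 and divided differences Δ_i = 1, 0, -5, the continuity of S' gives the tridiagonal system
  1·M_0 + 4·M_1 + 1·M_2 = 6(Δ_1 - Δ_0) = -6
  1·M_1 + 4·M_2 + 1·M_3 = 6(Δ_2 - Δ_1) = -30
Clamped end conditions give two more equations: 2h_0·M_0 + h_0·M_1 = 6(Δ_0 - S'(1)) = -30 and h_2·M_2 + 2h_2·M_3 = 6(S'(4) - Δ_2) = 24.
Solving the tridiagonal system: M_0 = -274/15, M_1 = 98/15, M_2 = -208/15, M_3 = 284/15.
On [1, 2], S(x) = 4 + 6·(x - 1) - 137/15·(x - 1)² + 62/15·(x - 1)³.
With (x - 1) = 2/3: S(5/3) = 2092/405.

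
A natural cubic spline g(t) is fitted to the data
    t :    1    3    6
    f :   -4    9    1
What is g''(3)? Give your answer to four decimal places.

-5.5000

Write M_i for g''(x_i). With h_i = 2, 3 and divided differences Δ_i = 13/2, -8/3, the continuity of g' gives the tridiagonal system
  2·M_0 + 10·M_1 + 3·M_2 = 6(Δ_1 - Δ_0) = -55
Natural end conditions: M_0 = M_2 = 0.
Hence M_0 = 0, M_1 = -11/2, M_2 = 0.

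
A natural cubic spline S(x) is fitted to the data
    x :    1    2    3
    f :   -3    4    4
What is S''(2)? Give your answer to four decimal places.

With M_i denoting the second derivative at x_i, h_i = 1, 1, and Δ_i = (y_(i+1) − y_i)/h_i = 7, 0:
  1·M_0 + 4·M_1 + 1·M_2 = 6(Δ_1 - Δ_0) = -42
Natural end conditions: M_0 = M_2 = 0.
Hence M_0 = 0, M_1 = -21/2, M_2 = 0.

-10.5000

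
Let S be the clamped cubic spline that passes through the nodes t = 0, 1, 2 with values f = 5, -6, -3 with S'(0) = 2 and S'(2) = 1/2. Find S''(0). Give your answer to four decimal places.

-60.7500

Write M_i for S''(x_i). With h_i = 1, 1 and divided differences Δ_i = -11, 3, the continuity of S' gives the tridiagonal system
  1·M_0 + 4·M_1 + 1·M_2 = 6(Δ_1 - Δ_0) = 84
Clamped end conditions give two more equations: 2h_0·M_0 + h_0·M_1 = 6(Δ_0 - S'(0)) = -78 and h_1·M_1 + 2h_1·M_2 = 6(S'(2) - Δ_1) = -15.
Solving: M_0 = -243/4, M_1 = 87/2, M_2 = -117/4.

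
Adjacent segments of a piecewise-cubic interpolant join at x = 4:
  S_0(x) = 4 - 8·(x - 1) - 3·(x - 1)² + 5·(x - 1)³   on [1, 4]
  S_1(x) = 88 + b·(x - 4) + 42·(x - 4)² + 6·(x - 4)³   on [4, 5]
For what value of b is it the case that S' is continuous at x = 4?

S_0'(x) = -8 - 6·(x - 1) + 15·(x - 1)², so S_0'(4) = 109. On the right, S_1'(4) = b, so b = 109.

109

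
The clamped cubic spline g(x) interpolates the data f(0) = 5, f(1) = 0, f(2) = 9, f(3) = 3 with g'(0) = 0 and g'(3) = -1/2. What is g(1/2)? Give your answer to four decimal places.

With m_i denoting the second derivative at x_i, h_i = 1, 1, 1, and Δ_i = (y_(i+1) − y_i)/h_i = -5, 9, -6:
  1·m_0 + 4·m_1 + 1·m_2 = 6(Δ_1 - Δ_0) = 84
  1·m_1 + 4·m_2 + 1·m_3 = 6(Δ_2 - Δ_1) = -90
Clamped end conditions give two more equations: 2h_0·m_0 + h_0·m_1 = 6(Δ_0 - g'(0)) = -30 and h_2·m_2 + 2h_2·m_3 = 6(g'(3) - Δ_2) = 33.
Solving the tridiagonal system: m_0 = -527/15, m_1 = 604/15, m_2 = -629/15, m_3 = 562/15.
On [0, 1], g(x) = 5 + 0·x - 527/30·x² + 377/30·x³.
With x = 1/2: g(1/2) = 523/240.

2.1792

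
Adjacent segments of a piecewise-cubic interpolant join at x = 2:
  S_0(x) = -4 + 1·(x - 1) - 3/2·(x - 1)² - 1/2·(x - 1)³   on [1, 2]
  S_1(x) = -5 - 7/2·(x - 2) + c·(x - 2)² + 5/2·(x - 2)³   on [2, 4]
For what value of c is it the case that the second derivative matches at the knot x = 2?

-3

S_0''(x) = -3 - 3·(x - 1), so S_0''(2) = -6. On the right, S_1''(2) = 2c, so c = -3.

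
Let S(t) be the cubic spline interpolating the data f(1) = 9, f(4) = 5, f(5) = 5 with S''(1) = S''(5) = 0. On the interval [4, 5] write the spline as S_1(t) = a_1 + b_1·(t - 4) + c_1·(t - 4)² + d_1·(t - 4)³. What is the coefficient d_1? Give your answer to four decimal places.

-0.1667

Put m_i = S'' at the i-th knot. Here h = (3, 1) and Δ = (-4/3, 0), so the interior equations h_(i-1)·m_(i-1) + 2(h_(i-1)+h_i)·m_i + h_i·m_(i+1) = 6(Δ_i − Δ_(i-1)) read
  3·m_0 + 8·m_1 + 1·m_2 = 6(Δ_1 - Δ_0) = 8
Natural end conditions: m_0 = m_2 = 0.
Solving: m_0 = 0, m_1 = 1, m_2 = 0.
On [4, 5], with S_1(t) = a_1 + b_1·(t - 4) + c_1·(t - 4)² + d_1·(t - 4)³: c_1 = m_1/2 = 1/2, d_1 = (m_2 - m_1)/(6h_1) = -1/6, b_1 = Δ_1 - h_1(2m_1 + m_2)/6 = -1/3.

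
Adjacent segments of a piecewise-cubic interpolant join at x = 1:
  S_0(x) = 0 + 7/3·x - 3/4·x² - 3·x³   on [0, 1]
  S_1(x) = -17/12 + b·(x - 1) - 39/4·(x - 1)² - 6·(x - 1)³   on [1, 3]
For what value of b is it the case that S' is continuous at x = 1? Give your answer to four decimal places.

-8.1667

S_0'(x) = 7/3 - 3/2·x - 9·x², so S_0'(1) = -49/6. On the right, S_1'(1) = b, so b = -49/6.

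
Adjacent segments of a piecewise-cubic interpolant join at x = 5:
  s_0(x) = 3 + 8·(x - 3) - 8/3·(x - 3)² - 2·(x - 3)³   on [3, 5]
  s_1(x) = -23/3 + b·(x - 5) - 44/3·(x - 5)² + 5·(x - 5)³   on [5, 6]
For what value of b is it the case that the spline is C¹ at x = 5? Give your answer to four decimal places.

-26.6667

s_0'(x) = 8 - 16/3·(x - 3) - 6·(x - 3)², so s_0'(5) = -80/3. On the right, s_1'(5) = b, so b = -80/3.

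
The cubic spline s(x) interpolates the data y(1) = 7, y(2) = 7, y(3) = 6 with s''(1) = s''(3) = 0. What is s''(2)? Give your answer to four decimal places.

With m_i denoting the second derivative at x_i, h_i = 1, 1, and Δ_i = (y_(i+1) − y_i)/h_i = 0, -1:
  1·m_0 + 4·m_1 + 1·m_2 = 6(Δ_1 - Δ_0) = -6
Natural end conditions: m_0 = m_2 = 0.
Solving the tridiagonal system: m_0 = 0, m_1 = -3/2, m_2 = 0.

-1.5000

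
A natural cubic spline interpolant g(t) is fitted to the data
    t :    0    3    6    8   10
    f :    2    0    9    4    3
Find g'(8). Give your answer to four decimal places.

-2.2905

With m_i denoting the second derivative at x_i, h_i = 3, 3, 2, 2, and Δ_i = (y_(i+1) − y_i)/h_i = -2/3, 3, -5/2, -1/2:
  3·m_0 + 12·m_1 + 3·m_2 = 6(Δ_1 - Δ_0) = 22
  3·m_1 + 10·m_2 + 2·m_3 = 6(Δ_2 - Δ_1) = -33
  2·m_2 + 8·m_3 + 2·m_4 = 6(Δ_3 - Δ_2) = 12
Natural end conditions: m_0 = m_4 = 0.
Solving the tridiagonal system: m_0 = 0, m_1 = 317/105, m_2 = -166/35, m_3 = 94/35, m_4 = 0.
On [8, 10], g'(t) = b_3 + 2c_3·(t - 8) + 3d_3·(t - 8)² with b_3 = Δ_3 - h_3(2m_3 + m_4)/6 = -481/210, c_3 = m_3/2 = 47/35, d_3 = (m_4 - m_3)/(6h_3) = -47/210. So g'(8) = -481/210.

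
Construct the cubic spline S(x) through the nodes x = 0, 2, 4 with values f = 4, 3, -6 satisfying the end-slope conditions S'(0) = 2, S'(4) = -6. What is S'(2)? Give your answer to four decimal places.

With σ_i denoting the second derivative at x_i, h_i = 2, 2, and Δ_i = (y_(i+1) − y_i)/h_i = -1/2, -9/2:
  2·σ_0 + 8·σ_1 + 2·σ_2 = 6(Δ_1 - Δ_0) = -24
Clamped end conditions give two more equations: 2h_0·σ_0 + h_0·σ_1 = 6(Δ_0 - S'(0)) = -15 and h_1·σ_1 + 2h_1·σ_2 = 6(S'(4) - Δ_1) = -9.
Solving the tridiagonal system: σ_0 = -11/4, σ_1 = -2, σ_2 = -5/4.
On [2, 4], S'(x) = b_1 + 2c_1·(x - 2) + 3d_1·(x - 2)² with b_1 = Δ_1 - h_1(2σ_1 + σ_2)/6 = -11/4, c_1 = σ_1/2 = -1, d_1 = (σ_2 - σ_1)/(6h_1) = 1/16. So S'(2) = -11/4.

-2.7500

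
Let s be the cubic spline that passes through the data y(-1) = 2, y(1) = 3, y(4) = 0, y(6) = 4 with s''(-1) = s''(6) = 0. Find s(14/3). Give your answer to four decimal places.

0.7717

Write σ_i for s''(x_i). With h_i = 2, 3, 2 and divided differences Δ_i = 1/2, -1, 2, the continuity of s' gives the tridiagonal system
  2·σ_0 + 10·σ_1 + 3·σ_2 = 6(Δ_1 - Δ_0) = -9
  3·σ_1 + 10·σ_2 + 2·σ_3 = 6(Δ_2 - Δ_1) = 18
Natural end conditions: σ_0 = σ_3 = 0.
Hence σ_0 = 0, σ_1 = -144/91, σ_2 = 207/91, σ_3 = 0.
On [4, 6], s(x) = 0 + 44/91·(x - 4) + 207/182·(x - 4)² - 69/364·(x - 4)³.
With (x - 4) = 2/3: s(14/3) = 632/819.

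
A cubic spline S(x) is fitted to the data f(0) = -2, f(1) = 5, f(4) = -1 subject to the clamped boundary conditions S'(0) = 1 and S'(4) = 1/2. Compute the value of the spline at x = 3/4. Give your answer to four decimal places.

Let M_i = S''(x_i). Step sizes h_i = 1, 3; slopes of the chords Δ_i = (y_(i+1) - y_i)/h_i = 7, -2.
  1·M_0 + 8·M_1 + 3·M_2 = 6(Δ_1 - Δ_0) = -54
Clamped end conditions give two more equations: 2h_0·M_0 + h_0·M_1 = 6(Δ_0 - S'(0)) = 36 and h_1·M_1 + 2h_1·M_2 = 6(S'(4) - Δ_1) = 15.
Solving the tridiagonal system: M_0 = 197/8, M_1 = -53/4, M_2 = 73/8.
On [0, 1], S(x) = -2 + 1·x + 197/16·x² - 101/16·x³.
With x = 3/4: S(3/4) = 3085/1024.

3.0127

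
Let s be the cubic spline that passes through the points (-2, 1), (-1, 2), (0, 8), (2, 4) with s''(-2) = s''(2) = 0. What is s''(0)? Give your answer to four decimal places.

-9.6522

Put M_i = s'' at the i-th knot. Here h = (1, 1, 2) and Δ = (1, 6, -2), so the interior equations h_(i-1)·M_(i-1) + 2(h_(i-1)+h_i)·M_i + h_i·M_(i+1) = 6(Δ_i − Δ_(i-1)) read
  1·M_0 + 4·M_1 + 1·M_2 = 6(Δ_1 - Δ_0) = 30
  1·M_1 + 6·M_2 + 2·M_3 = 6(Δ_2 - Δ_1) = -48
Natural end conditions: M_0 = M_3 = 0.
Hence M_0 = 0, M_1 = 228/23, M_2 = -222/23, M_3 = 0.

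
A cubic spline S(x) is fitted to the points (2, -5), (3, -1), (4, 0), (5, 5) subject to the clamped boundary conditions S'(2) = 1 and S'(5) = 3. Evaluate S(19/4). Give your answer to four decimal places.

Let M_i = S''(x_i). Step sizes h_i = 1, 1, 1; slopes of the chords Δ_i = (y_(i+1) - y_i)/h_i = 4, 1, 5.
  1·M_0 + 4·M_1 + 1·M_2 = 6(Δ_1 - Δ_0) = -18
  1·M_1 + 4·M_2 + 1·M_3 = 6(Δ_2 - Δ_1) = 24
Clamped end conditions give two more equations: 2h_0·M_0 + h_0·M_1 = 6(Δ_0 - S'(2)) = 18 and h_2·M_2 + 2h_2·M_3 = 6(S'(5) - Δ_2) = -12.
Forward elimination and back-substitution give M_0 = 218/15, M_1 = -166/15, M_2 = 176/15, M_3 = -178/15.
On [4, 5], S(x) = 0 + 46/15·(x - 4) + 88/15·(x - 4)² - 59/15·(x - 4)³.
With (x - 4) = 3/4: S(19/4) = 1261/320.

3.9406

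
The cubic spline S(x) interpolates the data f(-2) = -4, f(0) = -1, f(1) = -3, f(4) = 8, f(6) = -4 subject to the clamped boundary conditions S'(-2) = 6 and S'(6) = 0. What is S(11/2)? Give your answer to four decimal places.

-2.4331

Put m_i = S'' at the i-th knot. Here h = (2, 1, 3, 2) and Δ = (3/2, -2, 11/3, -6), so the interior equations h_(i-1)·m_(i-1) + 2(h_(i-1)+h_i)·m_i + h_i·m_(i+1) = 6(Δ_i − Δ_(i-1)) read
  2·m_0 + 6·m_1 + 1·m_2 = 6(Δ_1 - Δ_0) = -21
  1·m_1 + 8·m_2 + 3·m_3 = 6(Δ_2 - Δ_1) = 34
  3·m_2 + 10·m_3 + 2·m_4 = 6(Δ_3 - Δ_2) = -58
Clamped end conditions give two more equations: 2h_0·m_0 + h_0·m_1 = 6(Δ_0 - S'(-2)) = -27 and h_3·m_3 + 2h_3·m_4 = 6(S'(6) - Δ_3) = 36.
Forward elimination and back-substitution give m_0 = -2083/408, m_1 = -671/204, m_2 = 1825/204, m_3 = -777/68, m_4 = 2001/136.
On [4, 6], S(x) = 8 - 447/136·(x - 4) - 777/136·(x - 4)² + 1185/544·(x - 4)³.
With (x - 4) = 3/2: S(11/2) = -10589/4352.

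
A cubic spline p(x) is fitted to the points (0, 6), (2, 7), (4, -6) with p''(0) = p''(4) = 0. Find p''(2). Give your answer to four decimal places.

-5.2500

Let m_i = p''(x_i). Step sizes h_i = 2, 2; slopes of the chords Δ_i = (y_(i+1) - y_i)/h_i = 1/2, -13/2.
  2·m_0 + 8·m_1 + 2·m_2 = 6(Δ_1 - Δ_0) = -42
Natural end conditions: m_0 = m_2 = 0.
Solving: m_0 = 0, m_1 = -21/4, m_2 = 0.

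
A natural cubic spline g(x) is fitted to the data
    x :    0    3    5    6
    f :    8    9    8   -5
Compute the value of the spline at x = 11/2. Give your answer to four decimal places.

2.3259

Put M_i = g'' at the i-th knot. Here h = (3, 2, 1) and Δ = (1/3, -1/2, -13), so the interior equations h_(i-1)·M_(i-1) + 2(h_(i-1)+h_i)·M_i + h_i·M_(i+1) = 6(Δ_i − Δ_(i-1)) read
  3·M_0 + 10·M_1 + 2·M_2 = 6(Δ_1 - Δ_0) = -5
  2·M_1 + 6·M_2 + 1·M_3 = 6(Δ_2 - Δ_1) = -75
Natural end conditions: M_0 = M_3 = 0.
Hence M_0 = 0, M_1 = 15/7, M_2 = -185/14, M_3 = 0.
On [5, 6], g(x) = 8 - 361/42·(x - 5) - 185/28·(x - 5)² + 185/84·(x - 5)³.
With (x - 5) = 1/2: g(11/2) = 521/224.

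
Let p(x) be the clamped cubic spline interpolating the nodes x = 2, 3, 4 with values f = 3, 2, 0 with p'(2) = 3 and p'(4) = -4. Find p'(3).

With σ_i denoting the second derivative at x_i, h_i = 1, 1, and Δ_i = (y_(i+1) − y_i)/h_i = -1, -2:
  1·σ_0 + 4·σ_1 + 1·σ_2 = 6(Δ_1 - Δ_0) = -6
Clamped end conditions give two more equations: 2h_0·σ_0 + h_0·σ_1 = 6(Δ_0 - p'(2)) = -24 and h_1·σ_1 + 2h_1·σ_2 = 6(p'(4) - Δ_1) = -12.
Hence σ_0 = -14, σ_1 = 4, σ_2 = -8.
On [3, 4], p'(x) = b_1 + 2c_1·(x - 3) + 3d_1·(x - 3)² with b_1 = Δ_1 - h_1(2σ_1 + σ_2)/6 = -2, c_1 = σ_1/2 = 2, d_1 = (σ_2 - σ_1)/(6h_1) = -2. So p'(3) = -2.

-2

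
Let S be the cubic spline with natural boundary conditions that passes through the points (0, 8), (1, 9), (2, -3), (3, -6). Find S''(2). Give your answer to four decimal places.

19.6000

Write m_i for S''(x_i). With h_i = 1, 1, 1 and divided differences Δ_i = 1, -12, -3, the continuity of S' gives the tridiagonal system
  1·m_0 + 4·m_1 + 1·m_2 = 6(Δ_1 - Δ_0) = -78
  1·m_1 + 4·m_2 + 1·m_3 = 6(Δ_2 - Δ_1) = 54
Natural end conditions: m_0 = m_3 = 0.
Hence m_0 = 0, m_1 = -122/5, m_2 = 98/5, m_3 = 0.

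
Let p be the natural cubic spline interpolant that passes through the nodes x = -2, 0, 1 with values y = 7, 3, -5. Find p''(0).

Let σ_i = p''(x_i). Step sizes h_i = 2, 1; slopes of the chords Δ_i = (y_(i+1) - y_i)/h_i = -2, -8.
  2·σ_0 + 6·σ_1 + 1·σ_2 = 6(Δ_1 - Δ_0) = -36
Natural end conditions: σ_0 = σ_2 = 0.
Solving: σ_0 = 0, σ_1 = -6, σ_2 = 0.

-6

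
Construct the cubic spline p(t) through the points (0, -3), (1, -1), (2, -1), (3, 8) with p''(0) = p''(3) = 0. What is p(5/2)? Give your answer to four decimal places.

Put m_i = p'' at the i-th knot. Here h = (1, 1, 1) and Δ = (2, 0, 9), so the interior equations h_(i-1)·m_(i-1) + 2(h_(i-1)+h_i)·m_i + h_i·m_(i+1) = 6(Δ_i − Δ_(i-1)) read
  1·m_0 + 4·m_1 + 1·m_2 = 6(Δ_1 - Δ_0) = -12
  1·m_1 + 4·m_2 + 1·m_3 = 6(Δ_2 - Δ_1) = 54
Natural end conditions: m_0 = m_3 = 0.
Forward elimination and back-substitution give m_0 = 0, m_1 = -34/5, m_2 = 76/5, m_3 = 0.
On [2, 3], p(t) = -1 + 59/15·(t - 2) + 38/5·(t - 2)² - 38/15·(t - 2)³.
With (t - 2) = 1/2: p(5/2) = 51/20.

2.5500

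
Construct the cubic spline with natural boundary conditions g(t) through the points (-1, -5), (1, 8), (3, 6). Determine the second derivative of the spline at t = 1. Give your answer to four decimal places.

Put σ_i = g'' at the i-th knot. Here h = (2, 2) and Δ = (13/2, -1), so the interior equations h_(i-1)·σ_(i-1) + 2(h_(i-1)+h_i)·σ_i + h_i·σ_(i+1) = 6(Δ_i − Δ_(i-1)) read
  2·σ_0 + 8·σ_1 + 2·σ_2 = 6(Δ_1 - Δ_0) = -45
Natural end conditions: σ_0 = σ_2 = 0.
Solving: σ_0 = 0, σ_1 = -45/8, σ_2 = 0.

-5.6250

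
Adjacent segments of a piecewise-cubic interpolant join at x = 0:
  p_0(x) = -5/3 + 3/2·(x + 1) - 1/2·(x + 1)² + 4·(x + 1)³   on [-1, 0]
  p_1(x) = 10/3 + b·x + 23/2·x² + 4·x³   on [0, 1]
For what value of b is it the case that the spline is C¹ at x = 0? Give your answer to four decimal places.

p_0'(x) = 3/2 - 1·(x + 1) + 12·(x + 1)², so p_0'(0) = 25/2. On the right, p_1'(0) = b, so b = 25/2.

12.5000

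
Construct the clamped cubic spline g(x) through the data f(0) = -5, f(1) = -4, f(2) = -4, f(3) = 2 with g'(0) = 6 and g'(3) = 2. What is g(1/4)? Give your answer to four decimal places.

With M_i denoting the second derivative at x_i, h_i = 1, 1, 1, and Δ_i = (y_(i+1) − y_i)/h_i = 1, 0, 6:
  1·M_0 + 4·M_1 + 1·M_2 = 6(Δ_1 - Δ_0) = -6
  1·M_1 + 4·M_2 + 1·M_3 = 6(Δ_2 - Δ_1) = 36
Clamped end conditions give two more equations: 2h_0·M_0 + h_0·M_1 = 6(Δ_0 - g'(0)) = -30 and h_2·M_2 + 2h_2·M_3 = 6(g'(3) - Δ_2) = -24.
Forward elimination and back-substitution give M_0 = -214/15, M_1 = -22/15, M_2 = 212/15, M_3 = -286/15.
On [0, 1], g(x) = -5 + 6·x - 107/15·x² + 32/15·x³.
With x = 1/4: g(1/4) = -313/80.

-3.9125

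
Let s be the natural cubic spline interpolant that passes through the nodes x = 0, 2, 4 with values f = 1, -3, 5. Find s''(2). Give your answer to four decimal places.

With M_i denoting the second derivative at x_i, h_i = 2, 2, and Δ_i = (y_(i+1) − y_i)/h_i = -2, 4:
  2·M_0 + 8·M_1 + 2·M_2 = 6(Δ_1 - Δ_0) = 36
Natural end conditions: M_0 = M_2 = 0.
Hence M_0 = 0, M_1 = 9/2, M_2 = 0.

4.5000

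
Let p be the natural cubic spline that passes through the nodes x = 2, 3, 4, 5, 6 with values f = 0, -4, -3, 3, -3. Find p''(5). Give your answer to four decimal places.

-20.8929

Put M_i = p'' at the i-th knot. Here h = (1, 1, 1, 1) and Δ = (-4, 1, 6, -6), so the interior equations h_(i-1)·M_(i-1) + 2(h_(i-1)+h_i)·M_i + h_i·M_(i+1) = 6(Δ_i − Δ_(i-1)) read
  1·M_0 + 4·M_1 + 1·M_2 = 6(Δ_1 - Δ_0) = 30
  1·M_1 + 4·M_2 + 1·M_3 = 6(Δ_2 - Δ_1) = 30
  1·M_2 + 4·M_3 + 1·M_4 = 6(Δ_3 - Δ_2) = -72
Natural end conditions: M_0 = M_4 = 0.
Solving the tridiagonal system: M_0 = 0, M_1 = 129/28, M_2 = 81/7, M_3 = -585/28, M_4 = 0.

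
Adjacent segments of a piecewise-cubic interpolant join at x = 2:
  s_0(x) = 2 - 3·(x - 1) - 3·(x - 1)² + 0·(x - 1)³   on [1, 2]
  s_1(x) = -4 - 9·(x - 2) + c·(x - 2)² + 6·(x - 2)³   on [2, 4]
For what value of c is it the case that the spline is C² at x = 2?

-3

s_0''(x) = -6 + 0·(x - 1), so s_0''(2) = -6. On the right, s_1''(2) = 2c, so c = -3.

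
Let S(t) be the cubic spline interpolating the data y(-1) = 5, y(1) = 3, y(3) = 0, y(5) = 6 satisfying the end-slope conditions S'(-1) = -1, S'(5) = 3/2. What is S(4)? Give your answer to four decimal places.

Put m_i = S'' at the i-th knot. Here h = (2, 2, 2) and Δ = (-1, -3/2, 3), so the interior equations h_(i-1)·m_(i-1) + 2(h_(i-1)+h_i)·m_i + h_i·m_(i+1) = 6(Δ_i − Δ_(i-1)) read
  2·m_0 + 8·m_1 + 2·m_2 = 6(Δ_1 - Δ_0) = -3
  2·m_1 + 8·m_2 + 2·m_3 = 6(Δ_2 - Δ_1) = 27
Clamped end conditions give two more equations: 2h_0·m_0 + h_0·m_1 = 6(Δ_0 - S'(-1)) = 0 and h_2·m_2 + 2h_2·m_3 = 6(S'(5) - Δ_2) = -9.
Forward elimination and back-substitution give m_0 = 14/15, m_1 = -28/15, m_2 = 151/30, m_3 = -143/30.
On [3, 5], S(t) = 0 + 37/30·(t - 3) + 151/60·(t - 3)² - 49/60·(t - 3)³.
With (t - 3) = 1: S(4) = 44/15.

2.9333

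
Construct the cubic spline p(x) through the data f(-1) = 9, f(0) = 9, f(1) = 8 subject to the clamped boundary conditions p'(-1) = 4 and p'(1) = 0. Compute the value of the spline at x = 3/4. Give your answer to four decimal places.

8.0742

Put M_i = p'' at the i-th knot. Here h = (1, 1) and Δ = (0, -1), so the interior equations h_(i-1)·M_(i-1) + 2(h_(i-1)+h_i)·M_i + h_i·M_(i+1) = 6(Δ_i − Δ_(i-1)) read
  1·M_0 + 4·M_1 + 1·M_2 = 6(Δ_1 - Δ_0) = -6
Clamped end conditions give two more equations: 2h_0·M_0 + h_0·M_1 = 6(Δ_0 - p'(-1)) = -24 and h_1·M_1 + 2h_1·M_2 = 6(p'(1) - Δ_1) = 6.
Solving: M_0 = -25/2, M_1 = 1, M_2 = 5/2.
On [0, 1], p(x) = 9 - 7/4·x + 1/2·x² + 1/4·x³.
With x = 3/4: p(3/4) = 2067/256.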